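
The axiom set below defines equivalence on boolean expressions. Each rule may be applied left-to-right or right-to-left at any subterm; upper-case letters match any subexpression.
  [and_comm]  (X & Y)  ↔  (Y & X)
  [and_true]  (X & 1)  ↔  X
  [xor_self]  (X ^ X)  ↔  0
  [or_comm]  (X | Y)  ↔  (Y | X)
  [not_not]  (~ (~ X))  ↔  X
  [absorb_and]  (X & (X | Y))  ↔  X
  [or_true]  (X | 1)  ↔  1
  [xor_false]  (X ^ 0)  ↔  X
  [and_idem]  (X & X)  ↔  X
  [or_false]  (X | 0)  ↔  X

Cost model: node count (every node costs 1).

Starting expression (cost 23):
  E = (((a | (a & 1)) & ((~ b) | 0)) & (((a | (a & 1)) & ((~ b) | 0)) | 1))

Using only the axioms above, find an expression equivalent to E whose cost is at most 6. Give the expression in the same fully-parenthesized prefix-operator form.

((a | a) & (~ b))   [cost 6]

step 1: absorb_and (→) rewrites (((a | (a & 1)) & ((~ b) | 0)) & (((a | (a & 1)) & ((~ b) | 0)) | 1)) into ((a | (a & 1)) & ((~ b) | 0))
step 2: or_false (→) rewrites ((~ b) | 0) into (~ b), now ((a | (a & 1)) & (~ b))
step 3: and_true (→) rewrites (a & 1) into a, reaching cost 6 (bound 6)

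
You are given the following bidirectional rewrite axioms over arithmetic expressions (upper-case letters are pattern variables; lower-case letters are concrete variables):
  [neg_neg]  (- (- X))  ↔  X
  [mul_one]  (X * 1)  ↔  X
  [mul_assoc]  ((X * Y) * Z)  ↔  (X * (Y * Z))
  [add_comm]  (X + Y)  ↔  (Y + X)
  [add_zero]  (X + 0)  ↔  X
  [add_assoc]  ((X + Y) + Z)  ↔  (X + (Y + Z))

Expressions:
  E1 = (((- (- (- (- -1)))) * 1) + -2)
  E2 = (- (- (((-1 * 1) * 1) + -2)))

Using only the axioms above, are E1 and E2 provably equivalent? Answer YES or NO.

YES

1. [neg_neg →] (- (- -1))  →  -1;  E1 = (((- (- -1)) * 1) + -2)
2. [mul_one →] ((- (- -1)) * 1)  →  (- (- -1));  E1 = ((- (- -1)) + -2)
3. [neg_neg →] (- (- -1))  →  -1;  E1 = (-1 + -2)
4. [mul_one ←] -1  →  (-1 * 1);  E1 = ((-1 * 1) + -2)
5. [mul_one ←] -1  →  (-1 * 1);  E1 = (((-1 * 1) * 1) + -2)
6. [neg_neg ←] (((-1 * 1) * 1) + -2)  →  (- (- (((-1 * 1) * 1) + -2)));  this is E2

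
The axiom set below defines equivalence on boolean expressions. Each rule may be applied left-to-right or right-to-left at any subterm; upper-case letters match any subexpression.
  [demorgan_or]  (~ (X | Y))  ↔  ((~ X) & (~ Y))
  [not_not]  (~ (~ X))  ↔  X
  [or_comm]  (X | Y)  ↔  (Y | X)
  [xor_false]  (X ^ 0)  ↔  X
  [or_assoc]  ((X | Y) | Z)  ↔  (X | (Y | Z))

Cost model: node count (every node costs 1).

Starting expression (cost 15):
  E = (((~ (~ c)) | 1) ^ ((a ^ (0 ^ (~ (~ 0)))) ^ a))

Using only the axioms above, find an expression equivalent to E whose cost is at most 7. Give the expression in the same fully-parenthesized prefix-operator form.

(1) (~ (~ 0))  =[not_not →]=  0    ⊢ (((~ (~ c)) | 1) ^ ((a ^ (0 ^ 0)) ^ a))
(2) (~ (~ c))  =[not_not →]=  c    ⊢ ((c | 1) ^ ((a ^ (0 ^ 0)) ^ a))
(3) (0 ^ 0)  =[xor_false →]=  0    ⊢ ((c | 1) ^ ((a ^ 0) ^ a))
(4) (a ^ 0)  =[xor_false →]=  a    ⊢ cost 7, within 7

((c | 1) ^ (a ^ a))   [cost 7]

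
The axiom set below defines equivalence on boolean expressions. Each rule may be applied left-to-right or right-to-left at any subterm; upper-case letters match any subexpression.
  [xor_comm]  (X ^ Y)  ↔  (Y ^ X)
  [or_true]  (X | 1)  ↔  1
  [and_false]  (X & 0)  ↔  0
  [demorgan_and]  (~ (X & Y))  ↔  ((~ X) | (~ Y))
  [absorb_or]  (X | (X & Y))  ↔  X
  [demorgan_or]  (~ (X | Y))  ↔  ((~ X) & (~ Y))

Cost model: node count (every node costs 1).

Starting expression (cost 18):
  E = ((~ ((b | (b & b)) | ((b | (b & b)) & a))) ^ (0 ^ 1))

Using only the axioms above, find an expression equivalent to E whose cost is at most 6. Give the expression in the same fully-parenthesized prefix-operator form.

((1 ^ 0) ^ (~ b))   [cost 6]

(1) ((b | (b & b)) | ((b | (b & b)) & a))  =[absorb_or →]=  (b | (b & b))    ⊢ ((~ (b | (b & b))) ^ (0 ^ 1))
(2) (0 ^ 1)  =[xor_comm →]=  (1 ^ 0)    ⊢ ((~ (b | (b & b))) ^ (1 ^ 0))
(3) ((~ (b | (b & b))) ^ (1 ^ 0))  =[xor_comm →]=  ((1 ^ 0) ^ (~ (b | (b & b))))
(4) (b | (b & b))  =[absorb_or →]=  b    ⊢ cost 6, within 6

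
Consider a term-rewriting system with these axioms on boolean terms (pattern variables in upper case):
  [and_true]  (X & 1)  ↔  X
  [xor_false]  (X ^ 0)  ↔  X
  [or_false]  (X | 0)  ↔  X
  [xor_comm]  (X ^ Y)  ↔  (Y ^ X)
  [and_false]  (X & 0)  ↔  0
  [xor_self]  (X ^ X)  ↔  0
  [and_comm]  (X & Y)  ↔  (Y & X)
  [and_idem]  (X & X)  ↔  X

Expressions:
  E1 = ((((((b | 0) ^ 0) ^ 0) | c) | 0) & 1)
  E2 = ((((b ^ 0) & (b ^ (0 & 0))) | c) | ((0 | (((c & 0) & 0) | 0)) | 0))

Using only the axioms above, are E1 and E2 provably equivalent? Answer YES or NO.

YES

(1) (b | 0)  =[or_false →]=  b    ⊢ (((((b ^ 0) ^ 0) | c) | 0) & 1)
(2) ((b ^ 0) ^ 0)  =[xor_false →]=  (b ^ 0)    ⊢ ((((b ^ 0) | c) | 0) & 1)
(3) (b ^ 0)  =[xor_false →]=  b    ⊢ (((b | c) | 0) & 1)
(4) (((b | c) | 0) & 1)  =[and_true →]=  ((b | c) | 0)
(5) b  =[xor_false ←]=  (b ^ 0)    ⊢ (((b ^ 0) | c) | 0)
(6) 0  =[or_false ←]=  (0 | 0)    ⊢ (((b ^ 0) | c) | (0 | 0))
(7) (b ^ 0)  =[and_idem ←]=  ((b ^ 0) & (b ^ 0))    ⊢ ((((b ^ 0) & (b ^ 0)) | c) | (0 | 0))
(8) 0  =[and_idem ←]=  (0 & 0)    ⊢ ((((b ^ 0) & (b ^ (0 & 0))) | c) | (0 | 0))
(9) 0  =[and_false ←]=  (0 & 0)    ⊢ ((((b ^ 0) & (b ^ (0 & 0))) | c) | (0 | (0 & 0)))
(10) (0 & 0)  =[or_false ←]=  ((0 & 0) | 0)    ⊢ ((((b ^ 0) & (b ^ (0 & 0))) | c) | (0 | ((0 & 0) | 0)))
(11) 0  =[and_false ←]=  (c & 0)    ⊢ ((((b ^ 0) & (b ^ (0 & 0))) | c) | (0 | (((c & 0) & 0) | 0)))
(12) (0 | (((c & 0) & 0) | 0))  =[or_false ←]=  ((0 | (((c & 0) & 0) | 0)) | 0)    ⊢ E2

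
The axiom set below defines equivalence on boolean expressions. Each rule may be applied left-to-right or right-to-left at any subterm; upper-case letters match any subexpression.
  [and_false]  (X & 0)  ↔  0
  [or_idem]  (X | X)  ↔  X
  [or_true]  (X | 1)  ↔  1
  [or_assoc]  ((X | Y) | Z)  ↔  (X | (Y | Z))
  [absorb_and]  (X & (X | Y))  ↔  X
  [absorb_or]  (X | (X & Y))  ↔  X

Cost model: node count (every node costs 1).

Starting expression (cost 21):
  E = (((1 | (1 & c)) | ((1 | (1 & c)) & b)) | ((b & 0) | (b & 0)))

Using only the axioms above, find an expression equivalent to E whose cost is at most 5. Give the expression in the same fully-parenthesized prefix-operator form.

1. [absorb_or →] ((1 | (1 & c)) | ((1 | (1 & c)) & b))  →  (1 | (1 & c));  E = ((1 | (1 & c)) | ((b & 0) | (b & 0)))
2. [absorb_or →] (1 | (1 & c))  →  1;  E = (1 | ((b & 0) | (b & 0)))
3. [or_idem →] ((b & 0) | (b & 0))  →  (b & 0);  cost 5 ≤ 5, done

(1 | (b & 0))   [cost 5]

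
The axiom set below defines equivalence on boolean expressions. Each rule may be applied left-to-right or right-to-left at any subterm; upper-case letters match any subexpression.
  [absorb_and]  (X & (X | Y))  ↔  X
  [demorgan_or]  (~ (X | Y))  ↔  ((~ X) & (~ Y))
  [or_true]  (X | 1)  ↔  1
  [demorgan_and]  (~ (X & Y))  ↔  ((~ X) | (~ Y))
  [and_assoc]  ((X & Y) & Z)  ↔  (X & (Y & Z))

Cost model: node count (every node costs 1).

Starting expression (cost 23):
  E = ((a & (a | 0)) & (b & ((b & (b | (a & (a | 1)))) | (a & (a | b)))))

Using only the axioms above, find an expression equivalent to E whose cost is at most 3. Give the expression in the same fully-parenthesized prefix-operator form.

(a & b)   [cost 3]

(1) (a & (a | 1))  =[absorb_and →]=  a    ⊢ ((a & (a | 0)) & (b & ((b & (b | a)) | (a & (a | b)))))
(2) (a & (a | b))  =[absorb_and →]=  a    ⊢ ((a & (a | 0)) & (b & ((b & (b | a)) | a)))
(3) (b & (b | a))  =[absorb_and →]=  b    ⊢ ((a & (a | 0)) & (b & (b | a)))
(4) (a & (a | 0))  =[absorb_and →]=  a    ⊢ (a & (b & (b | a)))
(5) (b & (b | a))  =[absorb_and →]=  b    ⊢ cost 3, within 3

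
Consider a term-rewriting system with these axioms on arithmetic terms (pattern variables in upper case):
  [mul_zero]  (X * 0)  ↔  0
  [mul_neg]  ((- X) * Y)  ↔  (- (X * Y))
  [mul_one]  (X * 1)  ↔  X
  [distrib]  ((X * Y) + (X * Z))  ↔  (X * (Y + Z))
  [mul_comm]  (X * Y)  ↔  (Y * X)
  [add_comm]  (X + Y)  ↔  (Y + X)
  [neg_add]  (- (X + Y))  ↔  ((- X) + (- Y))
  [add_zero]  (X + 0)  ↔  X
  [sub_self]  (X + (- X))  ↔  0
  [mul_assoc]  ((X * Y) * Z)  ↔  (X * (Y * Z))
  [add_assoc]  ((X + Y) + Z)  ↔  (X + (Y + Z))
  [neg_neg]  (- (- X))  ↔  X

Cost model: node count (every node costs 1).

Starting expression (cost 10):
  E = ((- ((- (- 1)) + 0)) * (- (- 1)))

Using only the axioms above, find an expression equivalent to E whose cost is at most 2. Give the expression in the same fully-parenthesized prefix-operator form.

(1) (- (- 1))  =[neg_neg →]=  1    ⊢ ((- (1 + 0)) * (- (- 1)))
(2) (- (- 1))  =[neg_neg →]=  1    ⊢ ((- (1 + 0)) * 1)
(3) (1 + 0)  =[add_zero →]=  1    ⊢ ((- 1) * 1)
(4) ((- 1) * 1)  =[mul_one →]=  (- 1)    ⊢ cost 2, within 2

(- 1)   [cost 2]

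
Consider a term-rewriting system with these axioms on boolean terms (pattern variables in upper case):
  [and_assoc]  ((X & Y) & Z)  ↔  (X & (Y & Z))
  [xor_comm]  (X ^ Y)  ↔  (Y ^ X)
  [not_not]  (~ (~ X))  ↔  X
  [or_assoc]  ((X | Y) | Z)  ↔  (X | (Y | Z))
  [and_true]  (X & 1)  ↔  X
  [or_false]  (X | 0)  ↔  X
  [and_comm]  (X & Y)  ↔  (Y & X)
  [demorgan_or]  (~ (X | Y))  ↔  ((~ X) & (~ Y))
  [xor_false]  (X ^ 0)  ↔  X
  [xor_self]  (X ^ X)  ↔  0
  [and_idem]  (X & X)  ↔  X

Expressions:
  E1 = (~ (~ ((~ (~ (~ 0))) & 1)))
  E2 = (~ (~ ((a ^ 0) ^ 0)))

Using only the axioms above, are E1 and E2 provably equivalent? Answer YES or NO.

Every axiom is a valid identity, so a rewrite proof would force E1 and E2 to agree under every assignment.
At a=0: E1 = 1 but E2 = 0; they differ, so no derivation exists.

NO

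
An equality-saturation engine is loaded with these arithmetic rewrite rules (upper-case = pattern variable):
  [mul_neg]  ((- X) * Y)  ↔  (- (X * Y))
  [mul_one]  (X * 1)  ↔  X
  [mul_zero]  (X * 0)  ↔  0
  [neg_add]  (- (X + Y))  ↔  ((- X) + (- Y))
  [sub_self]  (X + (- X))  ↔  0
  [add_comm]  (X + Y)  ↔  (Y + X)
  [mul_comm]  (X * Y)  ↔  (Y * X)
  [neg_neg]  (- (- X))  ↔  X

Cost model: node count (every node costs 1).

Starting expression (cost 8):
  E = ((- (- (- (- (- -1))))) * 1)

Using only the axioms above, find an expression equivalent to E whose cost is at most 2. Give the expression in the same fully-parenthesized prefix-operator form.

(- -1)   [cost 2]

step 1: neg_neg (→) rewrites (- (- (- (- -1)))) into (- (- -1)), now ((- (- (- -1))) * 1)
step 2: mul_one (→) rewrites ((- (- (- -1))) * 1) into (- (- (- -1)))
step 3: neg_neg (→) rewrites (- (- (- -1))) into (- -1), reaching cost 2 (bound 2)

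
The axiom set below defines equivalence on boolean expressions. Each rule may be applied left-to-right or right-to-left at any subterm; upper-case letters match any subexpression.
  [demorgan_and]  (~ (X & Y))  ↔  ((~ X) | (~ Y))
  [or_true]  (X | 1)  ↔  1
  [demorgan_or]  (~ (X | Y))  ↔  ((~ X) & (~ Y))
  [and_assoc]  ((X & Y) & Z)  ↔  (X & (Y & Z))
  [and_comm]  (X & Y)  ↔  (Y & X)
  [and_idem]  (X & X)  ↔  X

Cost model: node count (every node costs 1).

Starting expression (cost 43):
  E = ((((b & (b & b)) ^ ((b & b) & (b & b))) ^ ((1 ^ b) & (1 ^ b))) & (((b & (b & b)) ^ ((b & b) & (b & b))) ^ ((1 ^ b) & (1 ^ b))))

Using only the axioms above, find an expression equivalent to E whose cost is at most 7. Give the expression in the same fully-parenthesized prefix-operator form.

(1) ((((b & (b & b)) ^ ((b & b) & (b & b))) ^ ((1 ^ b) & (1 ^ b))) & (((b & (b & b)) ^ ((b & b) & (b & b))) ^ ((1 ^ b) & (1 ^ b))))  =[and_idem →]=  (((b & (b & b)) ^ ((b & b) & (b & b))) ^ ((1 ^ b) & (1 ^ b)))
(2) ((b & b) & (b & b))  =[and_idem →]=  (b & b)    ⊢ (((b & (b & b)) ^ (b & b)) ^ ((1 ^ b) & (1 ^ b)))
(3) (b & b)  =[and_idem →]=  b    ⊢ (((b & (b & b)) ^ b) ^ ((1 ^ b) & (1 ^ b)))
(4) (b & b)  =[and_idem →]=  b    ⊢ (((b & b) ^ b) ^ ((1 ^ b) & (1 ^ b)))
(5) ((1 ^ b) & (1 ^ b))  =[and_idem →]=  (1 ^ b)    ⊢ (((b & b) ^ b) ^ (1 ^ b))
(6) (b & b)  =[and_idem →]=  b    ⊢ cost 7, within 7

((b ^ b) ^ (1 ^ b))   [cost 7]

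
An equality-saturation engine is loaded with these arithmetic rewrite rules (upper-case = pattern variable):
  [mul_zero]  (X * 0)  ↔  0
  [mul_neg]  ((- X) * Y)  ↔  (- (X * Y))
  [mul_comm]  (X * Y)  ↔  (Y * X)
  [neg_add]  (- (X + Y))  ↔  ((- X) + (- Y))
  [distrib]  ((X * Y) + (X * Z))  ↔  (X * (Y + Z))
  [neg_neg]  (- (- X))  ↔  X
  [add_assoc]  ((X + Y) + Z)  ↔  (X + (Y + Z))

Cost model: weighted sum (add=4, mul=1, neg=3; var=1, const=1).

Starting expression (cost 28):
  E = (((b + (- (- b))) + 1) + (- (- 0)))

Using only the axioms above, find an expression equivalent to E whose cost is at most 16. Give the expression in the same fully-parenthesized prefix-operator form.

step 1: neg_neg (→) rewrites (- (- 0)) into 0, now (((b + (- (- b))) + 1) + 0)
step 2: neg_neg (→) rewrites (- (- b)) into b, reaching cost 16 (bound 16)

(((b + b) + 1) + 0)   [cost 16]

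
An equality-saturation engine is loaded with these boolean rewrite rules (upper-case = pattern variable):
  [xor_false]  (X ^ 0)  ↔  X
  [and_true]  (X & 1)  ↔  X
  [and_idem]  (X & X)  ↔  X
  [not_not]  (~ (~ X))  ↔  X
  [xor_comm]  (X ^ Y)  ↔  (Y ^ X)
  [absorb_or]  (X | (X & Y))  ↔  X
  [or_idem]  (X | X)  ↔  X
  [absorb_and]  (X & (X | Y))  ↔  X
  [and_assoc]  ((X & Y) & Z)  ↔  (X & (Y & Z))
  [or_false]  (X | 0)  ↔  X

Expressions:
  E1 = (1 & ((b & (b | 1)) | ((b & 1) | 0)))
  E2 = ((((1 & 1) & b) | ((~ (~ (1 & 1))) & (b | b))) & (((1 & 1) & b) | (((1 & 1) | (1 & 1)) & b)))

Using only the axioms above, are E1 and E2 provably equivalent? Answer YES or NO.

YES

1. [or_false →] ((b & 1) | 0)  →  (b & 1);  E1 = (1 & ((b & (b | 1)) | (b & 1)))
2. [absorb_and →] (b & (b | 1))  →  b;  E1 = (1 & (b | (b & 1)))
3. [absorb_or →] (b | (b & 1))  →  b;  E1 = (1 & b)
4. [and_true ←] 1  →  (1 & 1);  E1 = ((1 & 1) & b)
5. [or_idem ←] ((1 & 1) & b)  →  (((1 & 1) & b) | ((1 & 1) & b))
6. [and_idem ←] (((1 & 1) & b) | ((1 & 1) & b))  →  ((((1 & 1) & b) | ((1 & 1) & b)) & (((1 & 1) & b) | ((1 & 1) & b)))
7. [or_idem ←] (1 & 1)  →  ((1 & 1) | (1 & 1));  E1 = ((((1 & 1) & b) | ((1 & 1) & b)) & (((1 & 1) & b) | (((1 & 1) | (1 & 1)) & b)))
8. [or_idem ←] b  →  (b | b);  E1 = ((((1 & 1) & b) | ((1 & 1) & (b | b))) & (((1 & 1) & b) | (((1 & 1) | (1 & 1)) & b)))
9. [not_not ←] (1 & 1)  →  (~ (~ (1 & 1)));  this is E2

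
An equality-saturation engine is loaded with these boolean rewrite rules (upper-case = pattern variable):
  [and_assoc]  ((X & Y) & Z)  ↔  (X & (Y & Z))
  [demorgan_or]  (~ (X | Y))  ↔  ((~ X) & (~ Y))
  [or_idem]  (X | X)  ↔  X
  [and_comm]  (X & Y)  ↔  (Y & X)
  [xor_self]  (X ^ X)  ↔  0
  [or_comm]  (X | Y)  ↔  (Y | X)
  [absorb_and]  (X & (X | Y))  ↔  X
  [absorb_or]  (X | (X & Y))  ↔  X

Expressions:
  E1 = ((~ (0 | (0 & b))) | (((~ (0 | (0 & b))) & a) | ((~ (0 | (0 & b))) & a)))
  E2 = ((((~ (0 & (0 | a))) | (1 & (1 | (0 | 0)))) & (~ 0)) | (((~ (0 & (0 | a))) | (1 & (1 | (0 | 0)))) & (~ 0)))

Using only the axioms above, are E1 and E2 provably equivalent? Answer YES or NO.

1. [or_idem →] (((~ (0 | (0 & b))) & a) | ((~ (0 | (0 & b))) & a))  →  ((~ (0 | (0 & b))) & a);  E1 = ((~ (0 | (0 & b))) | ((~ (0 | (0 & b))) & a))
2. [absorb_or →] ((~ (0 | (0 & b))) | ((~ (0 | (0 & b))) & a))  →  (~ (0 | (0 & b)))
3. [absorb_or →] (0 | (0 & b))  →  0;  E1 = (~ 0)
4. [absorb_and ←] (~ 0)  →  ((~ 0) & ((~ 0) | 1))
5. [absorb_and ←] 0  →  (0 & (0 | a));  E1 = ((~ 0) & ((~ (0 & (0 | a))) | 1))
6. [absorb_and ←] 1  →  (1 & (1 | 0));  E1 = ((~ 0) & ((~ (0 & (0 | a))) | (1 & (1 | 0))))
7. [or_idem ←] 0  →  (0 | 0);  E1 = ((~ 0) & ((~ (0 & (0 | a))) | (1 & (1 | (0 | 0)))))
8. [and_comm →] ((~ 0) & ((~ (0 & (0 | a))) | (1 & (1 | (0 | 0)))))  →  (((~ (0 & (0 | a))) | (1 & (1 | (0 | 0)))) & (~ 0))
9. [or_idem ←] (((~ (0 & (0 | a))) | (1 & (1 | (0 | 0)))) & (~ 0))  →  ((((~ (0 & (0 | a))) | (1 & (1 | (0 | 0)))) & (~ 0)) | (((~ (0 & (0 | a))) | (1 & (1 | (0 | 0)))) & (~ 0)));  this is E2

YES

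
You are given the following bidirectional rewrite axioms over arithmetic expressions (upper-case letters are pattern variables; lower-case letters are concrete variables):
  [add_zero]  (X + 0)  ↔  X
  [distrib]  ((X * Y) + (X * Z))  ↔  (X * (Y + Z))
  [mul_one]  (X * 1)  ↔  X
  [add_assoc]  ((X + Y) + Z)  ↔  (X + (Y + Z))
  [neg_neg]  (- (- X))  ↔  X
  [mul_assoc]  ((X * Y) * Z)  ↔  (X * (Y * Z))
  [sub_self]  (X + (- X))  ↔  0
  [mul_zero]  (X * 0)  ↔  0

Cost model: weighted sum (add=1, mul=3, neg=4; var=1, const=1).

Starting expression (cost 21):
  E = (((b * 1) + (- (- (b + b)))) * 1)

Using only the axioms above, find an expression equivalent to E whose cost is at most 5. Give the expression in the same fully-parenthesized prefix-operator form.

1. [mul_one →] (b * 1)  →  b;  E = ((b + (- (- (b + b)))) * 1)
2. [neg_neg →] (- (- (b + b)))  →  (b + b);  E = ((b + (b + b)) * 1)
3. [mul_one →] ((b + (b + b)) * 1)  →  (b + (b + b));  cost 5 ≤ 5, done

(b + (b + b))   [cost 5]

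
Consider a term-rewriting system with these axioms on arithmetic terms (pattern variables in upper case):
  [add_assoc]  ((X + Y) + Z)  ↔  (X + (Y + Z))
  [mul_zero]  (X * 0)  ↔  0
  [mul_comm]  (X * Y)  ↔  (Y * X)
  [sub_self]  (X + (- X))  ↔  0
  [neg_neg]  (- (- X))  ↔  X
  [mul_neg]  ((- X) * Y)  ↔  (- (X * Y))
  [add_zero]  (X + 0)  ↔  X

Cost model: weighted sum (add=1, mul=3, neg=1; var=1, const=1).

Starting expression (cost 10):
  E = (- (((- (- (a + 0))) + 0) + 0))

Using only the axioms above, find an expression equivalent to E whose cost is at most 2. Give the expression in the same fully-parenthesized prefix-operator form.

(- a)   [cost 2]

1. [add_zero →] (((- (- (a + 0))) + 0) + 0)  →  ((- (- (a + 0))) + 0);  E = (- ((- (- (a + 0))) + 0))
2. [add_zero →] (a + 0)  →  a;  E = (- ((- (- a)) + 0))
3. [neg_neg →] (- (- a))  →  a;  E = (- (a + 0))
4. [add_zero →] (a + 0)  →  a;  cost 2 ≤ 2, done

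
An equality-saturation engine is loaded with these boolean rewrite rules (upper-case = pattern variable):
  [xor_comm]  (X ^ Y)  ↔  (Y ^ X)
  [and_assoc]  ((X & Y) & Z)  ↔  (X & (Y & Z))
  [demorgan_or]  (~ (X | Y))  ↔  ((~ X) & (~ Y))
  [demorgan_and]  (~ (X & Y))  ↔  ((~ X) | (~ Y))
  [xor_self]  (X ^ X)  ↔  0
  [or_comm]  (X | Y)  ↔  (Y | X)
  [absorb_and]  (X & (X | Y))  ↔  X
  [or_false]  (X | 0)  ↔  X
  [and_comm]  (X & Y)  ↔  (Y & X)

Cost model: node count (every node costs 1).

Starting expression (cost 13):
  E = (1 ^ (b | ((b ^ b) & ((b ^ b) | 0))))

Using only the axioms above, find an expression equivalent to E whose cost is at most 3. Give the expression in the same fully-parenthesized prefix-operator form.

(1 ^ b)   [cost 3]

step 1: absorb_and (→) rewrites ((b ^ b) & ((b ^ b) | 0)) into (b ^ b), now (1 ^ (b | (b ^ b)))
step 2: xor_self (→) rewrites (b ^ b) into 0, now (1 ^ (b | 0))
step 3: or_false (→) rewrites (b | 0) into b, reaching cost 3 (bound 3)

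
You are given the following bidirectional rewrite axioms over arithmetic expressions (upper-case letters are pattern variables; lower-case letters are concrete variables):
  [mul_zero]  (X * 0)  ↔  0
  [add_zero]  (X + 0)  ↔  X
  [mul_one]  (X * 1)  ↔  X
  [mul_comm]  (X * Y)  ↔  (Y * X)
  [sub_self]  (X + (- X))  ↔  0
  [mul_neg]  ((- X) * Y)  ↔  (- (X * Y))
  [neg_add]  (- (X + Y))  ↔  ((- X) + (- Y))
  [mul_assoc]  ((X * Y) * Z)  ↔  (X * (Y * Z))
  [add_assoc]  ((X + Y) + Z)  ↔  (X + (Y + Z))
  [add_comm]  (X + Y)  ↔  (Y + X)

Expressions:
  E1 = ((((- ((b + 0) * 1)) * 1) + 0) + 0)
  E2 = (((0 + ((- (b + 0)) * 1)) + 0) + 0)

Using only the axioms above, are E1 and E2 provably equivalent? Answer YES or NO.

YES

1. [mul_one →] ((- ((b + 0) * 1)) * 1)  →  (- ((b + 0) * 1));  E1 = (((- ((b + 0) * 1)) + 0) + 0)
2. [add_zero →] (b + 0)  →  b;  E1 = (((- (b * 1)) + 0) + 0)
3. [mul_one →] (b * 1)  →  b;  E1 = (((- b) + 0) + 0)
4. [add_zero →] ((- b) + 0)  →  (- b);  E1 = ((- b) + 0)
5. [add_zero →] ((- b) + 0)  →  (- b)
6. [add_zero ←] b  →  (b + 0);  E1 = (- (b + 0))
7. [add_zero ←] (- (b + 0))  →  ((- (b + 0)) + 0)
8. [add_comm →] ((- (b + 0)) + 0)  →  (0 + (- (b + 0)))
9. [add_zero ←] (0 + (- (b + 0)))  →  ((0 + (- (b + 0))) + 0)
10. [mul_one ←] (- (b + 0))  →  ((- (b + 0)) * 1);  E1 = ((0 + ((- (b + 0)) * 1)) + 0)
11. [add_zero ←] ((0 + ((- (b + 0)) * 1)) + 0)  →  (((0 + ((- (b + 0)) * 1)) + 0) + 0);  this is E2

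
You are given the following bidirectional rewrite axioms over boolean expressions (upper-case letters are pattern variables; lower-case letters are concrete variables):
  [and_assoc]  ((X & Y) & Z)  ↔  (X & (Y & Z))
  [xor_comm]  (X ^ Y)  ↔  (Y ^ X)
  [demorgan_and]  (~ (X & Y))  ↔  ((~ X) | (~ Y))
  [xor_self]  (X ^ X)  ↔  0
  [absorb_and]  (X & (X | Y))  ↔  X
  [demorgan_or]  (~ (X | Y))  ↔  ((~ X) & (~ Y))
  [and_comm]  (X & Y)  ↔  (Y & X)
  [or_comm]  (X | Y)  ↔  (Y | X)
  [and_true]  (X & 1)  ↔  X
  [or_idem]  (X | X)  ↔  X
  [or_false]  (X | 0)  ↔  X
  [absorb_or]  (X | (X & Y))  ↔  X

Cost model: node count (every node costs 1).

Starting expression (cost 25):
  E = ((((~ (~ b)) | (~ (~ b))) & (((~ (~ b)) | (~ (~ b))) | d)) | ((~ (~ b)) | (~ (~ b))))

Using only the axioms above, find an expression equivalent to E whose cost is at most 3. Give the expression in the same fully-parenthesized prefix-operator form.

1. [absorb_and →] (((~ (~ b)) | (~ (~ b))) & (((~ (~ b)) | (~ (~ b))) | d))  →  ((~ (~ b)) | (~ (~ b)));  E = (((~ (~ b)) | (~ (~ b))) | ((~ (~ b)) | (~ (~ b))))
2. [or_idem →] (((~ (~ b)) | (~ (~ b))) | ((~ (~ b)) | (~ (~ b))))  →  ((~ (~ b)) | (~ (~ b)))
3. [or_idem →] ((~ (~ b)) | (~ (~ b)))  →  (~ (~ b));  cost 3 ≤ 3, done

(~ (~ b))   [cost 3]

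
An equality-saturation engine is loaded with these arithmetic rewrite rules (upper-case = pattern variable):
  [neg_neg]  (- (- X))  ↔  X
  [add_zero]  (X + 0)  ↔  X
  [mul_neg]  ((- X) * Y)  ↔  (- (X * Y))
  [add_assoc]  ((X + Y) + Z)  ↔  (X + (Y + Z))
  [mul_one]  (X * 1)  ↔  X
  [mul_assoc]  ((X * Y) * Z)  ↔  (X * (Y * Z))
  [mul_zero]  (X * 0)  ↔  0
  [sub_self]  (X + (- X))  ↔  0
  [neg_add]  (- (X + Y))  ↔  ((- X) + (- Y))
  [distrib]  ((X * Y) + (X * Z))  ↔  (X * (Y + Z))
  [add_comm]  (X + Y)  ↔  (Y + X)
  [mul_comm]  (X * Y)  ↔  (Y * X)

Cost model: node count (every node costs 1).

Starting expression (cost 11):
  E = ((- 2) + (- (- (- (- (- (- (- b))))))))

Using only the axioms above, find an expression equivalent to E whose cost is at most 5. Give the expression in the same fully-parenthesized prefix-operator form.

((- 2) + (- b))   [cost 5]

step 1: neg_neg (→) rewrites (- (- (- (- b)))) into (- (- b)), now ((- 2) + (- (- (- (- (- b))))))
step 2: neg_neg (→) rewrites (- (- (- b))) into (- b), now ((- 2) + (- (- (- b))))
step 3: neg_neg (→) rewrites (- (- b)) into b, reaching cost 5 (bound 5)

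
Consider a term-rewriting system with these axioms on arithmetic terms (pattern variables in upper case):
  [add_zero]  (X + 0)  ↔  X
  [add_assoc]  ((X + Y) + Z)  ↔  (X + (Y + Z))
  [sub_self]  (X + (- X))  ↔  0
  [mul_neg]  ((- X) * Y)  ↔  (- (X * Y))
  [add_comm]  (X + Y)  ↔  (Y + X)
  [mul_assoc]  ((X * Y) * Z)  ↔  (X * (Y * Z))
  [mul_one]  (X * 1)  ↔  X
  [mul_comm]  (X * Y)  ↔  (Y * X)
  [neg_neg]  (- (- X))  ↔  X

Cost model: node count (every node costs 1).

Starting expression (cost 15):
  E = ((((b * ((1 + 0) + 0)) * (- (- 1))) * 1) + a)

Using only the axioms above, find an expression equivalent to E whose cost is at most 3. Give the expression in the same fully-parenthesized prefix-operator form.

(b + a)   [cost 3]

1. [add_zero →] ((1 + 0) + 0)  →  (1 + 0);  E = ((((b * (1 + 0)) * (- (- 1))) * 1) + a)
2. [add_zero →] (1 + 0)  →  1;  E = ((((b * 1) * (- (- 1))) * 1) + a)
3. [neg_neg →] (- (- 1))  →  1;  E = ((((b * 1) * 1) * 1) + a)
4. [mul_one →] (((b * 1) * 1) * 1)  →  ((b * 1) * 1);  E = (((b * 1) * 1) + a)
5. [mul_one →] (b * 1)  →  b;  E = ((b * 1) + a)
6. [mul_one →] (b * 1)  →  b;  cost 3 ≤ 3, done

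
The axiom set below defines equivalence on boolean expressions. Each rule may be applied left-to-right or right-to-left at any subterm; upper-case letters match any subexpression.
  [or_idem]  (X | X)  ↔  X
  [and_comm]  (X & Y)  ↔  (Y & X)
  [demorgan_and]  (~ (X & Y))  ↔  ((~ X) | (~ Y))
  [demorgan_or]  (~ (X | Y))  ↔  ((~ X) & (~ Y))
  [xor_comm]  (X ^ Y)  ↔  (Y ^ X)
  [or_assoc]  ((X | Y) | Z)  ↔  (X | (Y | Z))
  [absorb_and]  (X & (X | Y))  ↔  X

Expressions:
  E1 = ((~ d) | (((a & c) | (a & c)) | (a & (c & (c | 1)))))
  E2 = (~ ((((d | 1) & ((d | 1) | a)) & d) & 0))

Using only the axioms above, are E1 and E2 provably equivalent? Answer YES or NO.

All listed rules preserve value, hence provable equivalence implies equal values everywhere; look for a separating assignment.
a=0, c=0, d=1 gives E1 ↦ 0, E2 ↦ 1; values differ ⇒ not provably equivalent.

NO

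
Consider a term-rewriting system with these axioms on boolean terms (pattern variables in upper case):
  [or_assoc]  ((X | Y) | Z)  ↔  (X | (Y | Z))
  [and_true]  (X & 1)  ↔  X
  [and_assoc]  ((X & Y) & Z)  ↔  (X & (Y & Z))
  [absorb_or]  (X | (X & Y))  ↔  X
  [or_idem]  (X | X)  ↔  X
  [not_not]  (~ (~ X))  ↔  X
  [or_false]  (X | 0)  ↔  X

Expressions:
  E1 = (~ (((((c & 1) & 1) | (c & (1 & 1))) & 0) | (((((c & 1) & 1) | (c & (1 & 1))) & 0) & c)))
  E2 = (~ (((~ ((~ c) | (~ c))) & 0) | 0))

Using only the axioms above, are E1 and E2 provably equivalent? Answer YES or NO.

step 1: absorb_or (→) rewrites (((((c & 1) & 1) | (c & (1 & 1))) & 0) | (((((c & 1) & 1) | (c & (1 & 1))) & 0) & c)) into ((((c & 1) & 1) | (c & (1 & 1))) & 0), now (~ ((((c & 1) & 1) | (c & (1 & 1))) & 0))
step 2: and_true (→) rewrites (1 & 1) into 1, now (~ ((((c & 1) & 1) | (c & 1)) & 0))
step 3: and_true (→) rewrites ((c & 1) & 1) into (c & 1), now (~ (((c & 1) | (c & 1)) & 0))
step 4: or_idem (→) rewrites ((c & 1) | (c & 1)) into (c & 1), now (~ ((c & 1) & 0))
step 5: and_true (→) rewrites (c & 1) into c, now (~ (c & 0))
step 6: or_false (←) rewrites (c & 0) into ((c & 0) | 0), now (~ ((c & 0) | 0))
step 7: not_not (←) rewrites c into (~ (~ c)), now (~ (((~ (~ c)) & 0) | 0))
step 8: or_idem (←) rewrites (~ c) into ((~ c) | (~ c)), which is E2

YES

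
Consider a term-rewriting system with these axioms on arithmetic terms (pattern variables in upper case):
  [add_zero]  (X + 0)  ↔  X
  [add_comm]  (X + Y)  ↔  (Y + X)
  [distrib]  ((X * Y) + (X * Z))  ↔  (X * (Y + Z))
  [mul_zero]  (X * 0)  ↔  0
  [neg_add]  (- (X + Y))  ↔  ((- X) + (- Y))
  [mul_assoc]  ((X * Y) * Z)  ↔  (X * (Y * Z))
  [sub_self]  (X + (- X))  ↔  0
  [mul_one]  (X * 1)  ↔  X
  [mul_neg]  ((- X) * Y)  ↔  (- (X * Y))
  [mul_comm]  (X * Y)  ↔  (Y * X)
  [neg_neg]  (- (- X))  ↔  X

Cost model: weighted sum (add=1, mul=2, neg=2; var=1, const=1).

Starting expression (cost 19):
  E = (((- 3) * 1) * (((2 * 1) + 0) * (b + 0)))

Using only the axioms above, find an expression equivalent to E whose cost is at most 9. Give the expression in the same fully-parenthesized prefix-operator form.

((- 3) * (2 * b))   [cost 9]

(1) ((2 * 1) + 0)  =[add_zero →]=  (2 * 1)    ⊢ (((- 3) * 1) * ((2 * 1) * (b + 0)))
(2) ((- 3) * 1)  =[mul_one →]=  (- 3)    ⊢ ((- 3) * ((2 * 1) * (b + 0)))
(3) (b + 0)  =[add_zero →]=  b    ⊢ ((- 3) * ((2 * 1) * b))
(4) (2 * 1)  =[mul_one →]=  2    ⊢ cost 9, within 9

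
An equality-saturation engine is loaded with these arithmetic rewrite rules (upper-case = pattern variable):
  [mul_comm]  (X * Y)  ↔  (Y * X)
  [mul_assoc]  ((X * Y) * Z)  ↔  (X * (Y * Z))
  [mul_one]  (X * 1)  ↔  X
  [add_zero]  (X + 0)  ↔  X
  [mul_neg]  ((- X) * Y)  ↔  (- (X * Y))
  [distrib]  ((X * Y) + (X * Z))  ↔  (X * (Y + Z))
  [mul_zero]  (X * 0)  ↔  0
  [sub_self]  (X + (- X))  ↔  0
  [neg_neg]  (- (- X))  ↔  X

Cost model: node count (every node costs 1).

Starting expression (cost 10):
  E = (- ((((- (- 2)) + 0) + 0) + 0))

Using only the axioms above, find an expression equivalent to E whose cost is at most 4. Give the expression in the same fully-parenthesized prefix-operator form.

(- (2 + 0))   [cost 4]

step 1: neg_neg (→) rewrites (- (- 2)) into 2, now (- (((2 + 0) + 0) + 0))
step 2: add_zero (→) rewrites ((2 + 0) + 0) into (2 + 0), now (- ((2 + 0) + 0))
step 3: add_zero (→) rewrites ((2 + 0) + 0) into (2 + 0), reaching cost 4 (bound 4)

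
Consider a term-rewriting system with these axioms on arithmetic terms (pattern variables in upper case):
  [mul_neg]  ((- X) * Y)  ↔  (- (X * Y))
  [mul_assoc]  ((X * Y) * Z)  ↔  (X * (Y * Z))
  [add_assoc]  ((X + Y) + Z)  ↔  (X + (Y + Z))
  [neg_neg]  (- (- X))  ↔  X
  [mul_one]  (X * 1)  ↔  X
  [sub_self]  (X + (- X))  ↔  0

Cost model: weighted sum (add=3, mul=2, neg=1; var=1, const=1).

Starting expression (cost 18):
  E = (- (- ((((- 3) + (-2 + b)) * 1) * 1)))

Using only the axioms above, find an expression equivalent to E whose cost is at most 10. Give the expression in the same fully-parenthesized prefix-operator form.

((- 3) + (-2 + b))   [cost 10]

step 1: mul_one (→) rewrites (((- 3) + (-2 + b)) * 1) into ((- 3) + (-2 + b)), now (- (- (((- 3) + (-2 + b)) * 1)))
step 2: neg_neg (→) rewrites (- (- (((- 3) + (-2 + b)) * 1))) into (((- 3) + (-2 + b)) * 1)
step 3: mul_one (→) rewrites (((- 3) + (-2 + b)) * 1) into ((- 3) + (-2 + b)), reaching cost 10 (bound 10)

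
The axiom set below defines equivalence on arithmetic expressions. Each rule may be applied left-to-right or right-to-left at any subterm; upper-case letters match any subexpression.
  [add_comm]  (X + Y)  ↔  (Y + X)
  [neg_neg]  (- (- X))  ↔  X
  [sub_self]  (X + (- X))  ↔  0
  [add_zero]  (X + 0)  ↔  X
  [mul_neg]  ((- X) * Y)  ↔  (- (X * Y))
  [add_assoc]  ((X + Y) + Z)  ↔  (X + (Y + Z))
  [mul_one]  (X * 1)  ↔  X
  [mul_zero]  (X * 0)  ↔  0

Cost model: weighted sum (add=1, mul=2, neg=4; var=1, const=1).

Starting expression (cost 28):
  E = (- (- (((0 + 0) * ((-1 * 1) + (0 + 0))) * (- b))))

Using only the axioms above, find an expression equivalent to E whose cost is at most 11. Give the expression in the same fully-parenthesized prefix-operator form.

1. [neg_neg →] (- (- (((0 + 0) * ((-1 * 1) + (0 + 0))) * (- b))))  →  (((0 + 0) * ((-1 * 1) + (0 + 0))) * (- b))
2. [add_zero →] (0 + 0)  →  0;  E = (((0 + 0) * ((-1 * 1) + 0)) * (- b))
3. [add_zero →] ((-1 * 1) + 0)  →  (-1 * 1);  E = (((0 + 0) * (-1 * 1)) * (- b))
4. [add_zero →] (0 + 0)  →  0;  E = ((0 * (-1 * 1)) * (- b))
5. [mul_one →] (-1 * 1)  →  -1;  cost 11 ≤ 11, done

((0 * -1) * (- b))   [cost 11]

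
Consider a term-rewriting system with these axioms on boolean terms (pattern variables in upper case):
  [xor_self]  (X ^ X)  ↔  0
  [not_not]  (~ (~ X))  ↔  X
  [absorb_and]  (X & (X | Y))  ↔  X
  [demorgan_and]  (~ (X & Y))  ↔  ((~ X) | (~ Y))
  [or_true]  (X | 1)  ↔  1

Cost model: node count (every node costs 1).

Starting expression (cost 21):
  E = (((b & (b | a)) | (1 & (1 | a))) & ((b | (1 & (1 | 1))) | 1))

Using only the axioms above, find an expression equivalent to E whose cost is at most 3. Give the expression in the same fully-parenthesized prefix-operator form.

(b | 1)   [cost 3]

(1) (1 & (1 | 1))  =[absorb_and →]=  1    ⊢ (((b & (b | a)) | (1 & (1 | a))) & ((b | 1) | 1))
(2) (1 & (1 | a))  =[absorb_and →]=  1    ⊢ (((b & (b | a)) | 1) & ((b | 1) | 1))
(3) (b & (b | a))  =[absorb_and →]=  b    ⊢ ((b | 1) & ((b | 1) | 1))
(4) ((b | 1) & ((b | 1) | 1))  =[absorb_and →]=  (b | 1)    ⊢ cost 3, within 3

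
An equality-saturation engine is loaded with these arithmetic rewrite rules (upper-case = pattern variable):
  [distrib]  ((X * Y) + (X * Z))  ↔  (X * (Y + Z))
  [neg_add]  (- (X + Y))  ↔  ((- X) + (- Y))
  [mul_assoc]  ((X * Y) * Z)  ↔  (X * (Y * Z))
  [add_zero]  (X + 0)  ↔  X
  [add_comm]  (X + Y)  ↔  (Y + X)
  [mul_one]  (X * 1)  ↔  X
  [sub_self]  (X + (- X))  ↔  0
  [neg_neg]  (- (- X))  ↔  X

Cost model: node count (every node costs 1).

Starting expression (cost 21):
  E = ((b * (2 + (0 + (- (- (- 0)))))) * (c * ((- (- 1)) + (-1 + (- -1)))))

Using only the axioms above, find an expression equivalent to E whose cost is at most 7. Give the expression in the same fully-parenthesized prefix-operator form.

((b * 2) * (c * 1))   [cost 7]

step 1: neg_neg (→) rewrites (- (- 0)) into 0, now ((b * (2 + (0 + (- 0)))) * (c * ((- (- 1)) + (-1 + (- -1)))))
step 2: neg_neg (→) rewrites (- (- 1)) into 1, now ((b * (2 + (0 + (- 0)))) * (c * (1 + (-1 + (- -1)))))
step 3: sub_self (→) rewrites (0 + (- 0)) into 0, now ((b * (2 + 0)) * (c * (1 + (-1 + (- -1)))))
step 4: add_zero (→) rewrites (2 + 0) into 2, now ((b * 2) * (c * (1 + (-1 + (- -1)))))
step 5: sub_self (→) rewrites (-1 + (- -1)) into 0, now ((b * 2) * (c * (1 + 0)))
step 6: add_zero (→) rewrites (1 + 0) into 1, reaching cost 7 (bound 7)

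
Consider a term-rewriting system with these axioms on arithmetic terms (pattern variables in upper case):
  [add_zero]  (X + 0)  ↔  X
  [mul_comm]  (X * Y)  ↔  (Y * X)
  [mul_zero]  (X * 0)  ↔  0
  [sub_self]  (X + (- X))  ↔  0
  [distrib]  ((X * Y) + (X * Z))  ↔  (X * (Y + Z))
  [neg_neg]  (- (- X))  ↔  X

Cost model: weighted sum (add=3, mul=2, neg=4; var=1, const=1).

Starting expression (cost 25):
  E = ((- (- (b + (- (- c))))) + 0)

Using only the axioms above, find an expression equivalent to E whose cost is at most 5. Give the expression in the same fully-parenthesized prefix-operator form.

(b + c)   [cost 5]

(1) ((- (- (b + (- (- c))))) + 0)  =[add_zero →]=  (- (- (b + (- (- c)))))
(2) (- (- c))  =[neg_neg →]=  c    ⊢ (- (- (b + c)))
(3) (- (- (b + c)))  =[neg_neg →]=  (b + c)    ⊢ cost 5, within 5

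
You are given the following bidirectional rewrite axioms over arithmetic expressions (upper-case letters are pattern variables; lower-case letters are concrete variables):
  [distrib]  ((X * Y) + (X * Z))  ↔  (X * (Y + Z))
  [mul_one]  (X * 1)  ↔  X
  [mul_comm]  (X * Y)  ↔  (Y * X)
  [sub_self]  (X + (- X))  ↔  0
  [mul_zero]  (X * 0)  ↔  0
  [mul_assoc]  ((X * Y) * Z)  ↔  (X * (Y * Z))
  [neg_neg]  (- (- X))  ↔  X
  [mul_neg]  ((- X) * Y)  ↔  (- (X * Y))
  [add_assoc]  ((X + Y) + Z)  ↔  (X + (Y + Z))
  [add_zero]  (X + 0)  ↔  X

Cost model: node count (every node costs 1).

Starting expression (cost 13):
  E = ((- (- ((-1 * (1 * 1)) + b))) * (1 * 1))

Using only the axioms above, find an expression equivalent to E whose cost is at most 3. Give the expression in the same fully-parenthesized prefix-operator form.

(1) (- (- ((-1 * (1 * 1)) + b)))  =[neg_neg →]=  ((-1 * (1 * 1)) + b)    ⊢ (((-1 * (1 * 1)) + b) * (1 * 1))
(2) (1 * 1)  =[mul_one →]=  1    ⊢ (((-1 * 1) + b) * (1 * 1))
(3) (1 * 1)  =[mul_one →]=  1    ⊢ (((-1 * 1) + b) * 1)
(4) (-1 * 1)  =[mul_one →]=  -1    ⊢ ((-1 + b) * 1)
(5) ((-1 + b) * 1)  =[mul_one →]=  (-1 + b)    ⊢ cost 3, within 3

(-1 + b)   [cost 3]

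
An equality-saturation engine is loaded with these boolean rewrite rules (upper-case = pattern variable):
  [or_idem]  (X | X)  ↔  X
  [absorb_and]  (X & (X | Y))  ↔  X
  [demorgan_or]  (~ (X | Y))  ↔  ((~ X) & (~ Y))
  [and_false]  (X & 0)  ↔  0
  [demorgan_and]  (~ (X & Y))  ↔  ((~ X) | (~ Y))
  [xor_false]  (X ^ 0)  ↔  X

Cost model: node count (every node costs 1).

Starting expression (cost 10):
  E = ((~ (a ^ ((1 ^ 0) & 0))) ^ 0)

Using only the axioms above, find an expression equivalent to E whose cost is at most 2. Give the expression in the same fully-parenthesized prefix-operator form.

(~ a)   [cost 2]

1. [xor_false →] (1 ^ 0)  →  1;  E = ((~ (a ^ (1 & 0))) ^ 0)
2. [and_false →] (1 & 0)  →  0;  E = ((~ (a ^ 0)) ^ 0)
3. [xor_false →] ((~ (a ^ 0)) ^ 0)  →  (~ (a ^ 0))
4. [xor_false →] (a ^ 0)  →  a;  cost 2 ≤ 2, done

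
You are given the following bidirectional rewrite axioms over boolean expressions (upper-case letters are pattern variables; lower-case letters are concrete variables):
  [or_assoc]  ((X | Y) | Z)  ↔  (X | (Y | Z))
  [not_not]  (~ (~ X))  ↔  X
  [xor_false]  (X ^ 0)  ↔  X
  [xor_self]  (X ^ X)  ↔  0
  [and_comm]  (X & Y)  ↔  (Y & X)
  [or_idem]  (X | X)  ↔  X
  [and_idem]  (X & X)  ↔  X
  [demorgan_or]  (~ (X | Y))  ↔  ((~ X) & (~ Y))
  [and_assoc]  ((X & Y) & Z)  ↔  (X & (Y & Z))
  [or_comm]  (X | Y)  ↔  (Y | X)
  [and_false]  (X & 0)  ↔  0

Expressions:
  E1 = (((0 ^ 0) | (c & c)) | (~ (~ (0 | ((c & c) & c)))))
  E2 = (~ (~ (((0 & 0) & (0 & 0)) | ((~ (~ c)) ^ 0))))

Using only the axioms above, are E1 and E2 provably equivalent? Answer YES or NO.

(1) (~ (~ (0 | ((c & c) & c))))  =[not_not →]=  (0 | ((c & c) & c))    ⊢ (((0 ^ 0) | (c & c)) | (0 | ((c & c) & c)))
(2) (0 ^ 0)  =[xor_false →]=  0    ⊢ ((0 | (c & c)) | (0 | ((c & c) & c)))
(3) (c & c)  =[and_idem →]=  c    ⊢ ((0 | (c & c)) | (0 | (c & c)))
(4) ((0 | (c & c)) | (0 | (c & c)))  =[or_idem →]=  (0 | (c & c))
(5) (c & c)  =[and_idem →]=  c    ⊢ (0 | c)
(6) c  =[not_not ←]=  (~ (~ c))    ⊢ (0 | (~ (~ c)))
(7) 0  =[and_idem ←]=  (0 & 0)    ⊢ ((0 & 0) | (~ (~ c)))
(8) (0 & 0)  =[and_idem ←]=  ((0 & 0) & (0 & 0))    ⊢ (((0 & 0) & (0 & 0)) | (~ (~ c)))
(9) (~ (~ c))  =[xor_false ←]=  ((~ (~ c)) ^ 0)    ⊢ (((0 & 0) & (0 & 0)) | ((~ (~ c)) ^ 0))
(10) (((0 & 0) & (0 & 0)) | ((~ (~ c)) ^ 0))  =[not_not ←]=  (~ (~ (((0 & 0) & (0 & 0)) | ((~ (~ c)) ^ 0))))    ⊢ E2

YES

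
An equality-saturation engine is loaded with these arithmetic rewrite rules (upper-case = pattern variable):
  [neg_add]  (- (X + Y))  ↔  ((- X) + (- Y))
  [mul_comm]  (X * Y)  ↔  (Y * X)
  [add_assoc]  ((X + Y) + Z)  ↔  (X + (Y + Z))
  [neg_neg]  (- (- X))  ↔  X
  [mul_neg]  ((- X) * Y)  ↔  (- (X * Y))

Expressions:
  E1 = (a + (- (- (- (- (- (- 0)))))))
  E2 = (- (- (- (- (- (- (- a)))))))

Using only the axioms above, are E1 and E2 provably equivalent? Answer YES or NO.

NO

The axioms are sound identities: if E1 ↔* E2 then E1 and E2 evaluate identically under any assignment.
Under a=1: E1 evaluates to 1, E2 to -1. Distinct ⇒ no rewrite sequence connects them.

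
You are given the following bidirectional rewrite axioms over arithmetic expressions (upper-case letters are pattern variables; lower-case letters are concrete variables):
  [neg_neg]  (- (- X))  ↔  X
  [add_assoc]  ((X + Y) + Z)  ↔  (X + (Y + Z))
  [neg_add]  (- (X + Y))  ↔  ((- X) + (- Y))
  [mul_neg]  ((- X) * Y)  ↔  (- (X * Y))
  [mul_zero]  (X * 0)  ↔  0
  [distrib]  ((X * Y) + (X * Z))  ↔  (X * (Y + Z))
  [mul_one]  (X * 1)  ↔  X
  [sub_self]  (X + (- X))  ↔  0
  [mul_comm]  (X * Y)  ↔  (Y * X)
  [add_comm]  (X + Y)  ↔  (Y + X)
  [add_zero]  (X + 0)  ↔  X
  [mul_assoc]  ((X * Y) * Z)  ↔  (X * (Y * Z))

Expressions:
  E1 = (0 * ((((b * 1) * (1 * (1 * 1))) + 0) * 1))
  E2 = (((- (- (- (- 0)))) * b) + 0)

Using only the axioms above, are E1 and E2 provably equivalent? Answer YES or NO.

1. [mul_one →] (1 * 1)  →  1;  E1 = (0 * ((((b * 1) * (1 * 1)) + 0) * 1))
2. [mul_one →] (1 * 1)  →  1;  E1 = (0 * ((((b * 1) * 1) + 0) * 1))
3. [mul_one →] ((((b * 1) * 1) + 0) * 1)  →  (((b * 1) * 1) + 0);  E1 = (0 * (((b * 1) * 1) + 0))
4. [mul_one →] (b * 1)  →  b;  E1 = (0 * ((b * 1) + 0))
5. [mul_one →] (b * 1)  →  b;  E1 = (0 * (b + 0))
6. [add_zero →] (b + 0)  →  b;  E1 = (0 * b)
7. [neg_neg ←] 0  →  (- (- 0));  E1 = ((- (- 0)) * b)
8. [add_zero ←] ((- (- 0)) * b)  →  (((- (- 0)) * b) + 0)
9. [neg_neg ←] (- 0)  →  (- (- (- 0)));  this is E2

YES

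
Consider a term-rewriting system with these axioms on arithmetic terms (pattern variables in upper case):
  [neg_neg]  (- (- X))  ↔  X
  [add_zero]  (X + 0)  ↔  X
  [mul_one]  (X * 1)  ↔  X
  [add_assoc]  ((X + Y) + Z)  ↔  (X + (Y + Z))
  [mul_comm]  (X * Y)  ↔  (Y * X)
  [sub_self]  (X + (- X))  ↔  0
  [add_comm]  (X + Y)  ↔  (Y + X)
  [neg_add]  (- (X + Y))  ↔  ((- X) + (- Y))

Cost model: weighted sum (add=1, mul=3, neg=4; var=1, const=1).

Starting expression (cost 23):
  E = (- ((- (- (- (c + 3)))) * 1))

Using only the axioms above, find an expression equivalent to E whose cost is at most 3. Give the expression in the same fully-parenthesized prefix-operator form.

step 1: mul_one (→) rewrites ((- (- (- (c + 3)))) * 1) into (- (- (- (c + 3)))), now (- (- (- (- (c + 3)))))
step 2: neg_neg (→) rewrites (- (- (- (- (c + 3))))) into (- (- (c + 3)))
step 3: neg_neg (→) rewrites (- (- (c + 3))) into (c + 3), reaching cost 3 (bound 3)

(c + 3)   [cost 3]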